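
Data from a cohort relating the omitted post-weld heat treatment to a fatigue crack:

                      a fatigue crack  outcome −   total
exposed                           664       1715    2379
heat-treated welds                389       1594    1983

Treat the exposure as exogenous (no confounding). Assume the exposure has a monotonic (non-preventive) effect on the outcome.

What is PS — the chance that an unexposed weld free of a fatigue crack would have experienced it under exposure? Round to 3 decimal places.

PS ≈ 0.103

p₁ = P(outcome | exposed) = 664/2379 = 0.27911
p₀ = P(outcome | unexposed) = 389/1983 = 0.19617
Under exogeneity and monotonicity, PS = (p₁ − p₀)/(1 − p₀).
PS = (0.27911 − 0.19617) / 0.80383 ≈ 0.1032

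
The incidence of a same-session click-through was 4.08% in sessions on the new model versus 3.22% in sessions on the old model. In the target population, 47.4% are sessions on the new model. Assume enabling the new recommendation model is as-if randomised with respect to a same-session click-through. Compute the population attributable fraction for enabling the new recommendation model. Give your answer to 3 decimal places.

p₁ = 0.0408, p₀ = 0.0322.
Overall risk P(Y=1) = π·p₁ + (1−π)·p₀ = 0.474×0.0408 + 0.526×0.0322 = 0.036276.
Under exogeneity, PAF = [P(Y=1) − p₀] / P(Y=1).
PAF = (0.036276 − 0.0322) / 0.036276 ≈ 0.1124

PAF ≈ 0.112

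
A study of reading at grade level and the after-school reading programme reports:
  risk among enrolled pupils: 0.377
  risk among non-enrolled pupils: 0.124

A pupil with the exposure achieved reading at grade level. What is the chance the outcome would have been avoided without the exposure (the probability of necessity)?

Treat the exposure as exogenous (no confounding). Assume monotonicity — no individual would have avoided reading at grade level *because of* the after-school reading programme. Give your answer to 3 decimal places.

Let p₁ = 0.377, p₀ = 0.124.
Under exogeneity and monotonicity, PN = (p₁ − p₀) / p₁.
PN = (0.377 − 0.124) / 0.377 = 0.253 / 0.377 ≈ 0.6711

PN ≈ 0.671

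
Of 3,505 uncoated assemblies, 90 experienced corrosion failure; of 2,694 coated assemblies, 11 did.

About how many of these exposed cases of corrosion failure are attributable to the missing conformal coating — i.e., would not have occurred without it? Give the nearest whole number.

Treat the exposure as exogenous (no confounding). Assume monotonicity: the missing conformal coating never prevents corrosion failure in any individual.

p₁ = P(outcome | exposed) = 90/3505 = 0.025678
p₀ = P(outcome | unexposed) = 11/2694 = 0.0040831
PN = (p₁ − p₀)/p₁ = (0.025678 − 0.0040831) / 0.025678 ≈ 0.84098.
Attributable cases ≈ PN × (exposed cases) = 0.84098 × 90 ≈ 75.69.

about 76 cases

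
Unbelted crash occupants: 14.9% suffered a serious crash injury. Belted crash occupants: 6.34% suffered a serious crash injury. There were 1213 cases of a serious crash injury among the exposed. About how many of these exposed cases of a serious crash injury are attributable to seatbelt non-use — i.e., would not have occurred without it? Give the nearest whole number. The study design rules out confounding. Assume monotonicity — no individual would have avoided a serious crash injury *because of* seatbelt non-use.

p₁ = 0.149, p₀ = 0.0634.
PN = (p₁ − p₀)/p₁ = (0.149 − 0.0634) / 0.149 ≈ 0.57450.
Attributable cases ≈ PN × (exposed cases) = 0.57450 × 1213 ≈ 696.86.

about 697 cases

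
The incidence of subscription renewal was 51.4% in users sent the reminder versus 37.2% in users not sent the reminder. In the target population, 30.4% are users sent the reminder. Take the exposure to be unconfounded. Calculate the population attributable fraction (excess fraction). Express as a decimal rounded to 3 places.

PAF ≈ 0.104

p₁ = 0.514, p₀ = 0.372.
Overall risk P(Y=1) = π·p₁ + (1−π)·p₀ = 0.304×0.514 + 0.696×0.372 = 0.41517.
Under exogeneity, PAF = [P(Y=1) − p₀] / P(Y=1).
PAF = (0.41517 − 0.372) / 0.41517 ≈ 0.1040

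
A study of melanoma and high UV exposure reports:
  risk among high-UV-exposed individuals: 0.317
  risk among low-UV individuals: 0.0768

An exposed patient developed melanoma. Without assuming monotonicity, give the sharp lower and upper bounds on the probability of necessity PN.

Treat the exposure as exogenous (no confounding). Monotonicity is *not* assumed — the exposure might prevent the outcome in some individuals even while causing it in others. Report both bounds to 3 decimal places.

0.758 ≤ PN ≤ 1.000

Let p₁ = 0.317, p₀ = 0.0768.
Under exogeneity alone the bounds on PN are max{0,(p₁−p₀)/p₁} ≤ PN ≤ min{1,(1−p₀)/p₁}.
  lower = (p₁ − p₀)/p₁ = 0.2402 / 0.317 ≈ 0.7577
  upper = min{1, (1 − p₀)/p₁} = 0.9232 / 0.317 ≈ 2.9123 → capped at 1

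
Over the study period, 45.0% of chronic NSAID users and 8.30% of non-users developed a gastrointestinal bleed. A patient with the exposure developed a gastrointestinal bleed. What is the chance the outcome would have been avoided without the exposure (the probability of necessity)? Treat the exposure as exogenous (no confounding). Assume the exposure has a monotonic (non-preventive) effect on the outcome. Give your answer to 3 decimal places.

p₁ = 0.45, p₀ = 0.083.
Under exogeneity and monotonicity, PN = (p₁ − p₀) / p₁.
PN = (0.45 − 0.083) / 0.45 = 0.367 / 0.45 ≈ 0.8156

PN ≈ 0.816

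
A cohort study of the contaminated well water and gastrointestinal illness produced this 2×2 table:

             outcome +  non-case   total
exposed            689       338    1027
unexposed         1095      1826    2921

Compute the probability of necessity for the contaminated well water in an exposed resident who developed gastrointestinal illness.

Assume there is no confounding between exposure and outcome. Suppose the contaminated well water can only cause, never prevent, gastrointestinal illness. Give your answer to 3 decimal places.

PN ≈ 0.441

p₁ = P(outcome | exposed) = 689/1027 = 0.67089
p₀ = P(outcome | unexposed) = 1095/2921 = 0.37487
Under exogeneity and monotonicity, PN = (p₁ − p₀)/p₁.
PN = (0.67089 − 0.37487) / 0.67089 ≈ 0.4412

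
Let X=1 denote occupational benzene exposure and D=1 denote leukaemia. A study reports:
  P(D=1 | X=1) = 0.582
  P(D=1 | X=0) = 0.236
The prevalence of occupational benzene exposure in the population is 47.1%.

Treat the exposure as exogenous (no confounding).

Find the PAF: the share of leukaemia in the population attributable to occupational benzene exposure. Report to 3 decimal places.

PAF ≈ 0.408

Let p₁ = 0.582, p₀ = 0.236.
Overall risk P(Y=1) = π·p₁ + (1−π)·p₀ = 0.471×0.582 + 0.529×0.236 = 0.39897.
Under exogeneity, PAF = [P(Y=1) − p₀] / P(Y=1).
PAF = (0.39897 − 0.236) / 0.39897 ≈ 0.4085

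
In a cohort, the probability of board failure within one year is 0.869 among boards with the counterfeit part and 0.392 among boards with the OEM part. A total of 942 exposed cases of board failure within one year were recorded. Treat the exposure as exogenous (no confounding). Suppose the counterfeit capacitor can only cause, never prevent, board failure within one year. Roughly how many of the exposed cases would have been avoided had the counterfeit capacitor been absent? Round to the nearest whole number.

about 517 cases

Let p₁ = 0.869, p₀ = 0.392.
PN = (p₁ − p₀)/p₁ = (0.869 − 0.392) / 0.869 ≈ 0.54891.
Attributable cases ≈ PN × (exposed cases) = 0.54891 × 942 ≈ 517.07.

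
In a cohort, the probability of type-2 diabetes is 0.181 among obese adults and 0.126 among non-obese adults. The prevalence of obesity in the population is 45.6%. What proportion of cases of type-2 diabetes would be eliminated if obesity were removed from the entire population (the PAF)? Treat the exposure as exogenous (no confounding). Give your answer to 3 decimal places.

Let p₁ = 0.181, p₀ = 0.126.
Overall risk P(Y=1) = π·p₁ + (1−π)·p₀ = 0.456×0.181 + 0.544×0.126 = 0.15108.
Under exogeneity, PAF = [P(Y=1) − p₀] / P(Y=1).
PAF = (0.15108 − 0.126) / 0.15108 ≈ 0.1660

PAF ≈ 0.166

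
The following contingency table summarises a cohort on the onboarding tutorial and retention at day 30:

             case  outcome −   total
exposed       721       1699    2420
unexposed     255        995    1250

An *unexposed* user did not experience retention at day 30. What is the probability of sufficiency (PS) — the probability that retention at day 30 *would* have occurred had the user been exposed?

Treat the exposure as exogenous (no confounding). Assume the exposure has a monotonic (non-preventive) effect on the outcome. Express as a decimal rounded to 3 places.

p₁ = P(outcome | exposed) = 721/2420 = 0.29793
p₀ = P(outcome | unexposed) = 255/1250 = 0.204
Under exogeneity and monotonicity, PS = (p₁ − p₀) / (1 − p₀).
PS = (0.29793 − 0.204) / (1 − 0.204) = 0.093934 / 0.796 ≈ 0.1180

PS ≈ 0.118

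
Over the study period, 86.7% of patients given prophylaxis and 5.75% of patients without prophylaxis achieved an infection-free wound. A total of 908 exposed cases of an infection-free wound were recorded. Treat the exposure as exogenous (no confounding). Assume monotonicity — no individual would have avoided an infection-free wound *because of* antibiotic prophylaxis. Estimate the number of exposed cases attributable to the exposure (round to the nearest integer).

p₁ = 0.867, p₀ = 0.0575.
PN = (p₁ − p₀)/p₁ = (0.867 − 0.0575) / 0.867 ≈ 0.93368.
Attributable cases ≈ PN × (exposed cases) = 0.93368 × 908 ≈ 847.78.

about 848 cases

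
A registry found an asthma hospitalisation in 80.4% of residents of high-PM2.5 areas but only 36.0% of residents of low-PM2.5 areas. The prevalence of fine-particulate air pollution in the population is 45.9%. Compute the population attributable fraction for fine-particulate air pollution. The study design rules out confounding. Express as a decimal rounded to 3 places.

PAF ≈ 0.361

p₁ = 0.804, p₀ = 0.36.
Overall risk P(Y=1) = π·p₁ + (1−π)·p₀ = 0.459×0.804 + 0.541×0.36 = 0.5638.
Under exogeneity, PAF = [P(Y=1) − p₀] / P(Y=1).
PAF = (0.5638 − 0.36) / 0.5638 ≈ 0.3615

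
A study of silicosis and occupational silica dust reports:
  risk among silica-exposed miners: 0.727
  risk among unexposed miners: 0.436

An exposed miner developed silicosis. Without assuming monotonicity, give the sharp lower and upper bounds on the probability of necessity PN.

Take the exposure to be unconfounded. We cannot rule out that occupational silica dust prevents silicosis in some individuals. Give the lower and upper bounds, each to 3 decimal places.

Let p₁ = 0.727, p₀ = 0.436.
Under exogeneity alone the bounds on PN are max{0,(p₁−p₀)/p₁} ≤ PN ≤ min{1,(1−p₀)/p₁}.
  lower = (p₁ − p₀)/p₁ = 0.291 / 0.727 ≈ 0.4003
  upper = min{1, (1 − p₀)/p₁} = 0.564 / 0.727 ≈ 0.7758

0.400 ≤ PN ≤ 0.776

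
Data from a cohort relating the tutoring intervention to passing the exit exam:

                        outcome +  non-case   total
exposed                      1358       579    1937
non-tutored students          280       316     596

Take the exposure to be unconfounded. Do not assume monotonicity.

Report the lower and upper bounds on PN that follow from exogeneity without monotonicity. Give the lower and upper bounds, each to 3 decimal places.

p₁ = P(outcome | exposed) = 1358/1937 = 0.70108
p₀ = P(outcome | unexposed) = 280/596 = 0.4698
Under exogeneity alone the bounds on PN are max{0,(p₁−p₀)/p₁} ≤ PN ≤ min{1,(1−p₀)/p₁}.
  lower = (p₁ − p₀)/p₁ = 0.23129 / 0.70108 ≈ 0.3299
  upper = min{1, (1 − p₀)/p₁} = 0.5302 / 0.70108 ≈ 0.7563

0.330 ≤ PN ≤ 0.756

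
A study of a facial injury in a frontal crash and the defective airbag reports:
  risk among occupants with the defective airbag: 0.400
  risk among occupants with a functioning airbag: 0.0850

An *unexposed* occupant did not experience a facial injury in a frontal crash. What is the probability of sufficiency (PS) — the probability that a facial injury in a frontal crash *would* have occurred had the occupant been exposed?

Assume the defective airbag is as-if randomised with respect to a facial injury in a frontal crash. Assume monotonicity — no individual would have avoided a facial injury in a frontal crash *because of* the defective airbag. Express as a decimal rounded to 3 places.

Let p₁ = 0.4, p₀ = 0.085.
Under exogeneity and monotonicity, PS = (p₁ − p₀) / (1 − p₀).
PS = (0.4 − 0.085) / (1 − 0.085) = 0.315 / 0.915 ≈ 0.3443

PS ≈ 0.344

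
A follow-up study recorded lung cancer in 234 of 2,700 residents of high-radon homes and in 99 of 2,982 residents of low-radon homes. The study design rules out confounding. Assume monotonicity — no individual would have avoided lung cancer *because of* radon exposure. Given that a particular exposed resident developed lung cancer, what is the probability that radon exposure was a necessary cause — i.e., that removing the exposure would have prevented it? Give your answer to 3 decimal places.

p₁ = P(outcome | exposed) = 234/2700 = 0.086667
p₀ = P(outcome | unexposed) = 99/2982 = 0.033199
Under exogeneity and monotonicity, PN = (p₁ − p₀) / p₁.
PN = (0.086667 − 0.033199) / 0.086667 = 0.053467 / 0.086667 ≈ 0.6169

PN ≈ 0.617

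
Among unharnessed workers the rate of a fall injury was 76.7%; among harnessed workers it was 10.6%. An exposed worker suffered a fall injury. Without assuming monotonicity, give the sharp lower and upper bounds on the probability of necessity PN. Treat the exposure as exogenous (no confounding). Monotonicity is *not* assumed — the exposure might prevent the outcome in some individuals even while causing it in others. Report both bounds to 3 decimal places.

0.862 ≤ PN ≤ 1.000

p₁ = 0.767, p₀ = 0.106.
Under exogeneity alone the bounds on PN are max{0,(p₁−p₀)/p₁} ≤ PN ≤ min{1,(1−p₀)/p₁}.
  lower = (p₁ − p₀)/p₁ = 0.661 / 0.767 ≈ 0.8618
  upper = min{1, (1 − p₀)/p₁} = 0.894 / 0.767 ≈ 1.1656 → capped at 1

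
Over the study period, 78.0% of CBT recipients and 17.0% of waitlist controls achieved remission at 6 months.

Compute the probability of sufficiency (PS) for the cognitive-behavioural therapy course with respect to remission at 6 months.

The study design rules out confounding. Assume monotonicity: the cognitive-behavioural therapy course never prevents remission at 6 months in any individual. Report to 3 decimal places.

p₁ = 0.78, p₀ = 0.17.
Under exogeneity and monotonicity, PS = (p₁ − p₀) / (1 − p₀).
PS = (0.78 − 0.17) / (1 − 0.17) = 0.61 / 0.83 ≈ 0.7349

PS ≈ 0.735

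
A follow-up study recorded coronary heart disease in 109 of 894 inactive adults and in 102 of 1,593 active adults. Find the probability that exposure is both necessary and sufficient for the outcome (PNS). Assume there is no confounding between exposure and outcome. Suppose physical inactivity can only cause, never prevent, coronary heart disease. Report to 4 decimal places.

p₁ = P(outcome | exposed) = 109/894 = 0.12192
p₀ = P(outcome | unexposed) = 102/1593 = 0.06403
Under exogeneity and monotonicity, PNS = p₁ − p₀.
PNS = 0.12192 − 0.06403 = 0.057894

PNS ≈ 0.0579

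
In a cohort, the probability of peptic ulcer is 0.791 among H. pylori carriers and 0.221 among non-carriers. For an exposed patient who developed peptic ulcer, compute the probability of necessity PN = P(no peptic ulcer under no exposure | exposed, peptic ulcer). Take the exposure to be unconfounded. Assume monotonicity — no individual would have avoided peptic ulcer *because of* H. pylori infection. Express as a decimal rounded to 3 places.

PN ≈ 0.721

Let p₁ = 0.791, p₀ = 0.221.
Under exogeneity and monotonicity, PN = (p₁ − p₀) / p₁.
PN = (0.791 − 0.221) / 0.791 = 0.57 / 0.791 ≈ 0.7206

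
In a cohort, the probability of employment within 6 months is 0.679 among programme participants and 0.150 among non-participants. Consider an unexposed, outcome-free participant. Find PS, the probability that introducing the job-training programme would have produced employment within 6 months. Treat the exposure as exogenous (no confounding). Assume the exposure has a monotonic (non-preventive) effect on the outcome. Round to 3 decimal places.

Let p₁ = 0.679, p₀ = 0.15.
Under exogeneity and monotonicity, PS = (p₁ − p₀) / (1 − p₀).
PS = (0.679 − 0.15) / (1 − 0.15) = 0.529 / 0.85 ≈ 0.6224

PS ≈ 0.622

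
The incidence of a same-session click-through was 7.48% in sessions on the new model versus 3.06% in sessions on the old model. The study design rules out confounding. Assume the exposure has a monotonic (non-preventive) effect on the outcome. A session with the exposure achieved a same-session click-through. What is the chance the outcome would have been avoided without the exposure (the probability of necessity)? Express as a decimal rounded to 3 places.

PN ≈ 0.591

p₁ = 0.0748, p₀ = 0.0306.
Under exogeneity and monotonicity, PN = (p₁ − p₀) / p₁.
PN = (0.0748 − 0.0306) / 0.0748 = 0.0442 / 0.0748 ≈ 0.5909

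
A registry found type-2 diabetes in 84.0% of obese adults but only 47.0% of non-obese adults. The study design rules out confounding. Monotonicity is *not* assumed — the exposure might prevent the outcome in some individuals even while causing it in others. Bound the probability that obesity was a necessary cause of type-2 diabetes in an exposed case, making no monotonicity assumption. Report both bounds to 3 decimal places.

p₁ = 0.84, p₀ = 0.47.
Under exogeneity alone the bounds on PN are max{0,(p₁−p₀)/p₁} ≤ PN ≤ min{1,(1−p₀)/p₁}.
  lower = (p₁ − p₀)/p₁ = 0.37 / 0.84 ≈ 0.4405
  upper = min{1, (1 − p₀)/p₁} = 0.53 / 0.84 ≈ 0.6310

0.440 ≤ PN ≤ 0.631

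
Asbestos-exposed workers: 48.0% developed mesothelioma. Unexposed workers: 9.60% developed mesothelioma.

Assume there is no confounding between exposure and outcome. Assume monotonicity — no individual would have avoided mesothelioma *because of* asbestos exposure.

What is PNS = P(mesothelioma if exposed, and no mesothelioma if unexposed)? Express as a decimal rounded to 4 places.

PNS ≈ 0.3840

p₁ = 0.48, p₀ = 0.096.
Under exogeneity and monotonicity, PNS = p₁ − p₀.
PNS = 0.48 − 0.096 = 0.384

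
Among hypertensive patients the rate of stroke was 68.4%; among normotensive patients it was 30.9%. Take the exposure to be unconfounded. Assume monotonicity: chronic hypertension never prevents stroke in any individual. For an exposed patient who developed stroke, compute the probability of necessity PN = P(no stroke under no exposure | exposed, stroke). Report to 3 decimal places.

PN ≈ 0.548

p₁ = 0.684, p₀ = 0.309.
Under exogeneity and monotonicity, PN = (p₁ − p₀) / p₁.
PN = (0.684 − 0.309) / 0.684 = 0.375 / 0.684 ≈ 0.5482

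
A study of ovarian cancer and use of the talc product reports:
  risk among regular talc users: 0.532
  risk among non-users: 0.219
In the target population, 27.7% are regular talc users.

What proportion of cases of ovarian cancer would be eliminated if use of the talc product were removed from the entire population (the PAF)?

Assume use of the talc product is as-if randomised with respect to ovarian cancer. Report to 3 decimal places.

Let p₁ = 0.532, p₀ = 0.219.
Overall risk P(Y=1) = π·p₁ + (1−π)·p₀ = 0.277×0.532 + 0.723×0.219 = 0.3057.
Under exogeneity, PAF = [P(Y=1) − p₀] / P(Y=1).
PAF = (0.3057 − 0.219) / 0.3057 ≈ 0.2836

PAF ≈ 0.284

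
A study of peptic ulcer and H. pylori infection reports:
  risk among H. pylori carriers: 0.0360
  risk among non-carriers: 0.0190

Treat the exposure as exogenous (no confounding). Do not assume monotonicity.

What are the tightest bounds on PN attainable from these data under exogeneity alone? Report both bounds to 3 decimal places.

Let p₁ = 0.036, p₀ = 0.019.
Under exogeneity alone the bounds on PN are max{0,(p₁−p₀)/p₁} ≤ PN ≤ min{1,(1−p₀)/p₁}.
  lower = (p₁ − p₀)/p₁ = 0.017 / 0.036 ≈ 0.4722
  upper = min{1, (1 − p₀)/p₁} = 0.981 / 0.036 ≈ 27.2500 → capped at 1

0.472 ≤ PN ≤ 1.000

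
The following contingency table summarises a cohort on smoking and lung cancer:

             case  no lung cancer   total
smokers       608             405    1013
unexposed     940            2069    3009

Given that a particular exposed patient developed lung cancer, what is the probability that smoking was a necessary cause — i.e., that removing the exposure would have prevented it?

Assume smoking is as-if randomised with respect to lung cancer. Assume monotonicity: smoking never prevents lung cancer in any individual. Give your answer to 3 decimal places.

PN ≈ 0.480

p₁ = P(outcome | exposed) = 608/1013 = 0.6002
p₀ = P(outcome | unexposed) = 940/3009 = 0.3124
Under exogeneity and monotonicity, PN = (p₁ − p₀) / p₁.
PN = (0.6002 − 0.3124) / 0.6002 = 0.2878 / 0.6002 ≈ 0.4795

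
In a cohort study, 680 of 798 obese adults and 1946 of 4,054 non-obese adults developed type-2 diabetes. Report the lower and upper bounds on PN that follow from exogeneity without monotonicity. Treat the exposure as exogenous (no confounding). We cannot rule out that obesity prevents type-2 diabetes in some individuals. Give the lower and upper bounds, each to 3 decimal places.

p₁ = P(outcome | exposed) = 680/798 = 0.85213
p₀ = P(outcome | unexposed) = 1946/4054 = 0.48002
Under exogeneity alone the bounds on PN are max{0,(p₁−p₀)/p₁} ≤ PN ≤ min{1,(1−p₀)/p₁}.
  lower = (p₁ − p₀)/p₁ = 0.37211 / 0.85213 ≈ 0.4367
  upper = min{1, (1 − p₀)/p₁} = 0.51998 / 0.85213 ≈ 0.6102

0.437 ≤ PN ≤ 0.610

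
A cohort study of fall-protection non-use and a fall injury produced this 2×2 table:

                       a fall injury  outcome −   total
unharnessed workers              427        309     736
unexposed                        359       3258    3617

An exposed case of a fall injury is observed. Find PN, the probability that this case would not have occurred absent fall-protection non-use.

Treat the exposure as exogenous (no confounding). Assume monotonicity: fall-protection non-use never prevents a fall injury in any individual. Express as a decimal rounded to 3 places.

p₁ = P(outcome | exposed) = 427/736 = 0.58016
p₀ = P(outcome | unexposed) = 359/3617 = 0.099254
Under exogeneity and monotonicity, PN = (p₁ − p₀)/p₁.
PN = (0.58016 − 0.099254) / 0.58016 ≈ 0.8289

PN ≈ 0.829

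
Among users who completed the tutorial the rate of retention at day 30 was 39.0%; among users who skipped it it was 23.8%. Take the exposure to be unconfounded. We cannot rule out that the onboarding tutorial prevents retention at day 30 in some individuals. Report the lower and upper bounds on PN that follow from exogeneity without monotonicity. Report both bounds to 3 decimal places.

0.390 ≤ PN ≤ 1.000

p₁ = 0.39, p₀ = 0.238.
Under exogeneity alone the bounds on PN are max{0,(p₁−p₀)/p₁} ≤ PN ≤ min{1,(1−p₀)/p₁}.
  lower = (p₁ − p₀)/p₁ = 0.152 / 0.39 ≈ 0.3897
  upper = min{1, (1 − p₀)/p₁} = 0.762 / 0.39 ≈ 1.9538 → capped at 1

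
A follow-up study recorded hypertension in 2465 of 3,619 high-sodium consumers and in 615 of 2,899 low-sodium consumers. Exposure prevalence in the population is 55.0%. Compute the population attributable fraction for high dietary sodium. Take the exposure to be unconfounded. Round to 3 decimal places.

PAF ≈ 0.549

p₁ = P(outcome | exposed) = 2465/3619 = 0.68113
p₀ = P(outcome | unexposed) = 615/2899 = 0.21214
Overall risk P(Y=1) = π·p₁ + (1−π)·p₀ = 0.55×0.68113 + 0.45×0.21214 = 0.47008.
Under exogeneity, PAF = [P(Y=1) − p₀] / P(Y=1).
PAF = (0.47008 − 0.21214) / 0.47008 ≈ 0.5487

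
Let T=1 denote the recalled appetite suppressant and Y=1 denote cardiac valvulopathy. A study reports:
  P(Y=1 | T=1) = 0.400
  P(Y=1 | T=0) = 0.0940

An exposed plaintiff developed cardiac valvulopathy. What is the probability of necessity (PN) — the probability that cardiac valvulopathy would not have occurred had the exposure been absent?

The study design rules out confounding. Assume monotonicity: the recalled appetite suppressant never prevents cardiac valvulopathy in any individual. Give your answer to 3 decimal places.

Let p₁ = 0.4, p₀ = 0.094.
Under exogeneity and monotonicity, PN = (p₁ − p₀) / p₁.
PN = (0.4 − 0.094) / 0.4 = 0.306 / 0.4 ≈ 0.7650

PN ≈ 0.765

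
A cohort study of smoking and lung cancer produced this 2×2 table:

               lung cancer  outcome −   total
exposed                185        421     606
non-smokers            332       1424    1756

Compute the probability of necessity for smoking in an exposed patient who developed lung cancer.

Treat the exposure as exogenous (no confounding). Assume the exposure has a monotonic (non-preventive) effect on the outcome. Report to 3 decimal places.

p₁ = P(outcome | exposed) = 185/606 = 0.30528
p₀ = P(outcome | unexposed) = 332/1756 = 0.18907
Under exogeneity and monotonicity, PN = (p₁ − p₀) / p₁.
PN = (0.30528 − 0.18907) / 0.30528 = 0.11621 / 0.30528 ≈ 0.3807

PN ≈ 0.381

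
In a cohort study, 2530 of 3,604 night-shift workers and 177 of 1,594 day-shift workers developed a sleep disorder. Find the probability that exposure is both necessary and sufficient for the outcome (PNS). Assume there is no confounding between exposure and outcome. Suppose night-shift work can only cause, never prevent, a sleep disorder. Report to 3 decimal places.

PNS ≈ 0.591

p₁ = P(outcome | exposed) = 2530/3604 = 0.702
p₀ = P(outcome | unexposed) = 177/1594 = 0.11104
Under exogeneity and monotonicity, PNS = p₁ − p₀.
PNS = 0.702 − 0.11104 = 0.59096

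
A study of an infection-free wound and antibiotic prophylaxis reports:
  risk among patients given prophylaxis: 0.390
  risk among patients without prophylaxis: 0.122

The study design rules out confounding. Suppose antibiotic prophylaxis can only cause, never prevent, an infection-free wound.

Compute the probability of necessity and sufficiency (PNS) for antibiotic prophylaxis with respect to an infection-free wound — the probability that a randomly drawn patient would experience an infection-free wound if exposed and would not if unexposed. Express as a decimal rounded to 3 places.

PNS ≈ 0.268

Let p₁ = 0.39, p₀ = 0.122.
Under exogeneity and monotonicity, PNS = p₁ − p₀.
PNS = 0.39 − 0.122 = 0.268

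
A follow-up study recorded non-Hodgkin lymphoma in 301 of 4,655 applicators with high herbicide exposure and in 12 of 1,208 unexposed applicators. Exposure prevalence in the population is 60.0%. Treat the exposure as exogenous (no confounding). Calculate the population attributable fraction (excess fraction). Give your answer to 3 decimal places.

PAF ≈ 0.768

p₁ = P(outcome | exposed) = 301/4655 = 0.064662
p₀ = P(outcome | unexposed) = 12/1208 = 0.0099338
Overall risk P(Y=1) = π·p₁ + (1−π)·p₀ = 0.6×0.064662 + 0.4×0.0099338 = 0.042771.
Under exogeneity, PAF = [P(Y=1) − p₀] / P(Y=1).
PAF = (0.042771 − 0.0099338) / 0.042771 ≈ 0.7677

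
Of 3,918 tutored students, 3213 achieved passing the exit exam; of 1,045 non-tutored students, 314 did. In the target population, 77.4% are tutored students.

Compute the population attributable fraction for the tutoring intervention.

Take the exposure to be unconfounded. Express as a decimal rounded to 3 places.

PAF ≈ 0.572

p₁ = P(outcome | exposed) = 3213/3918 = 0.82006
p₀ = P(outcome | unexposed) = 314/1045 = 0.30048
Overall risk P(Y=1) = π·p₁ + (1−π)·p₀ = 0.774×0.82006 + 0.226×0.30048 = 0.70264.
Under exogeneity, PAF = [P(Y=1) − p₀] / P(Y=1).
PAF = (0.70264 − 0.30048) / 0.70264 ≈ 0.5724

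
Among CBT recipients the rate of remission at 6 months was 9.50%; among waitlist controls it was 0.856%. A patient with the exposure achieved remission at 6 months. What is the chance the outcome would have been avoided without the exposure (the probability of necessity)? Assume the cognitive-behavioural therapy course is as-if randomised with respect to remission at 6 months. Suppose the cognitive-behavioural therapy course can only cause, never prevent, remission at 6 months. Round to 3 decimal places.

PN ≈ 0.910

p₁ = 0.095, p₀ = 0.00856.
Under exogeneity and monotonicity, PN = (p₁ − p₀) / p₁.
PN = (0.095 − 0.00856) / 0.095 = 0.08644 / 0.095 ≈ 0.9099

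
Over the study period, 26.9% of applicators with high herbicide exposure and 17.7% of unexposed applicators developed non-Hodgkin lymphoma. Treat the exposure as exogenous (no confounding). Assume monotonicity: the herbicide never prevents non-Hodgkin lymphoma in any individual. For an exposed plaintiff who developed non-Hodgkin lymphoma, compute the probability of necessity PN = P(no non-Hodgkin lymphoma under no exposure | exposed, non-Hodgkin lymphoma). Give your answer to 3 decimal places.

p₁ = 0.269, p₀ = 0.177.
Under exogeneity and monotonicity, PN = (p₁ − p₀) / p₁.
PN = (0.269 − 0.177) / 0.269 = 0.092 / 0.269 ≈ 0.3420

PN ≈ 0.342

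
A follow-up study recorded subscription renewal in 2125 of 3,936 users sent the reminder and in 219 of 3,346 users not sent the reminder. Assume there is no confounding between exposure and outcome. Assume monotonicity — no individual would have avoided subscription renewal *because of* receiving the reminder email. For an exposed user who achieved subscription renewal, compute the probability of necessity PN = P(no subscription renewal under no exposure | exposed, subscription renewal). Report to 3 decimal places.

PN ≈ 0.879

p₁ = P(outcome | exposed) = 2125/3936 = 0.53989
p₀ = P(outcome | unexposed) = 219/3346 = 0.065451
Under exogeneity and monotonicity, PN = (p₁ − p₀) / p₁.
PN = (0.53989 − 0.065451) / 0.53989 = 0.47444 / 0.53989 ≈ 0.8788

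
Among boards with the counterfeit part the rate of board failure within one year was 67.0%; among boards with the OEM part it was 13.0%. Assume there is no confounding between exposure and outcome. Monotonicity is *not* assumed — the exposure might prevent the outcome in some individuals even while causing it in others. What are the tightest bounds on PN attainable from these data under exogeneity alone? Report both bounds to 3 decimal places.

p₁ = 0.67, p₀ = 0.13.
Under exogeneity alone the bounds on PN are max{0,(p₁−p₀)/p₁} ≤ PN ≤ min{1,(1−p₀)/p₁}.
  lower = (p₁ − p₀)/p₁ = 0.54 / 0.67 ≈ 0.8060
  upper = min{1, (1 − p₀)/p₁} = 0.87 / 0.67 ≈ 1.2985 → capped at 1

0.806 ≤ PN ≤ 1.000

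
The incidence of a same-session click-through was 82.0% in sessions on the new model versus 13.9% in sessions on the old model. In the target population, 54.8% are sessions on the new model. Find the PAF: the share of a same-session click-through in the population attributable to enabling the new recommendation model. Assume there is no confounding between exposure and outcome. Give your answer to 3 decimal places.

p₁ = 0.82, p₀ = 0.139.
Overall risk P(Y=1) = π·p₁ + (1−π)·p₀ = 0.548×0.82 + 0.452×0.139 = 0.51219.
Under exogeneity, PAF = [P(Y=1) − p₀] / P(Y=1).
PAF = (0.51219 − 0.139) / 0.51219 ≈ 0.7286

PAF ≈ 0.729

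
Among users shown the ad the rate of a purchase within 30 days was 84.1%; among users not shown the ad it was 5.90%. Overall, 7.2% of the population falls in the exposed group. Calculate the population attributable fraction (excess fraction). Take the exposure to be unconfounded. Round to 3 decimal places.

PAF ≈ 0.488

p₁ = 0.841, p₀ = 0.059.
Overall risk P(Y=1) = π·p₁ + (1−π)·p₀ = 0.072×0.841 + 0.928×0.059 = 0.1153.
Under exogeneity, PAF = [P(Y=1) − p₀] / P(Y=1).
PAF = (0.1153 − 0.059) / 0.1153 ≈ 0.4883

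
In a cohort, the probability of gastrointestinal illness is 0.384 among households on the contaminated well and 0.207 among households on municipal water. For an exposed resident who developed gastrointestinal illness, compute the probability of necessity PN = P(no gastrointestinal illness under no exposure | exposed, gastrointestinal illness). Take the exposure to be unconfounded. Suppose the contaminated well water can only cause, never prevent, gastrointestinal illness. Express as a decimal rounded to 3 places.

PN ≈ 0.461

Let p₁ = 0.384, p₀ = 0.207.
Under exogeneity and monotonicity, PN = (p₁ − p₀) / p₁.
PN = (0.384 − 0.207) / 0.384 = 0.177 / 0.384 ≈ 0.4609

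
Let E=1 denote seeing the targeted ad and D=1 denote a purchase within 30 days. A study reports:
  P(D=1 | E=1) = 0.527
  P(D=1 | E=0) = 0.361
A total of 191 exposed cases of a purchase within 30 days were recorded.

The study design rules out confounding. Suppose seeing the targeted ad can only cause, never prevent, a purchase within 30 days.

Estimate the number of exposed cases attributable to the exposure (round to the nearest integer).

about 60 cases

Let p₁ = 0.527, p₀ = 0.361.
PN = (p₁ − p₀)/p₁ = (0.527 − 0.361) / 0.527 ≈ 0.31499.
Attributable cases ≈ PN × (exposed cases) = 0.31499 × 191 ≈ 60.16.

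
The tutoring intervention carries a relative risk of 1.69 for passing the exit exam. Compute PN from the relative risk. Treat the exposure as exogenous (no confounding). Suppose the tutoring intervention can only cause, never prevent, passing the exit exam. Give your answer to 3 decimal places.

Under exogeneity and monotonicity, PN = (RR − 1) / RR = 1 − 1/RR.
PN = (1.69 − 1) / 1.69 = 0.69 / 1.69 ≈ 0.4083

PN ≈ 0.408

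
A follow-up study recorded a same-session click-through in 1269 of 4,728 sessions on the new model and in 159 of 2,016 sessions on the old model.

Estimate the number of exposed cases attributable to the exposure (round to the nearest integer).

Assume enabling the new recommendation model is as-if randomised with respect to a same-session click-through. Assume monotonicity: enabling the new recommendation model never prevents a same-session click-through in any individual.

p₁ = P(outcome | exposed) = 1269/4728 = 0.2684
p₀ = P(outcome | unexposed) = 159/2016 = 0.078869
PN = (p₁ − p₀)/p₁ = (0.2684 − 0.078869) / 0.2684 ≈ 0.70615.
Attributable cases ≈ PN × (exposed cases) = 0.70615 × 1269 ≈ 896.11.

about 896 cases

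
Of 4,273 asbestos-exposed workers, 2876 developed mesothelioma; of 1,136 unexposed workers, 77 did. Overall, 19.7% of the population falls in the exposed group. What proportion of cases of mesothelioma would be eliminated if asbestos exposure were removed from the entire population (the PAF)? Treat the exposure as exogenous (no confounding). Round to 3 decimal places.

PAF ≈ 0.638

p₁ = P(outcome | exposed) = 2876/4273 = 0.67306
p₀ = P(outcome | unexposed) = 77/1136 = 0.067782
Overall risk P(Y=1) = π·p₁ + (1−π)·p₀ = 0.197×0.67306 + 0.803×0.067782 = 0.18702.
Under exogeneity, PAF = [P(Y=1) − p₀] / P(Y=1).
PAF = (0.18702 − 0.067782) / 0.18702 ≈ 0.6376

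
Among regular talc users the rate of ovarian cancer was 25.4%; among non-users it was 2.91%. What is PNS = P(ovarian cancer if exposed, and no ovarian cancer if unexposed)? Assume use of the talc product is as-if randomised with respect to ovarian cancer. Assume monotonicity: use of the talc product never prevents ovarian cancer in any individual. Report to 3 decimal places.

p₁ = 0.254, p₀ = 0.0291.
Under exogeneity and monotonicity, PNS = p₁ − p₀.
PNS = 0.254 − 0.0291 = 0.2249

PNS ≈ 0.225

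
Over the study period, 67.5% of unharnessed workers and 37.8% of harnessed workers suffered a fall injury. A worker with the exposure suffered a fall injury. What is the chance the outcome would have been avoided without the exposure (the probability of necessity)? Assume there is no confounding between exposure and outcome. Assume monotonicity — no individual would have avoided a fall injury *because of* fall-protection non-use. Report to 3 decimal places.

p₁ = 0.675, p₀ = 0.378.
Under exogeneity and monotonicity, PN = (p₁ − p₀) / p₁.
PN = (0.675 − 0.378) / 0.675 = 0.297 / 0.675 ≈ 0.4400

PN ≈ 0.440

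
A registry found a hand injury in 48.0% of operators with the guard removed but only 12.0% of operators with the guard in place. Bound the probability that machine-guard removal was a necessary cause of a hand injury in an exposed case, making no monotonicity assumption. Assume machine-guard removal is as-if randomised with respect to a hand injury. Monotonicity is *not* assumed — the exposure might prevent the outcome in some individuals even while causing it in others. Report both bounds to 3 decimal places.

p₁ = 0.48, p₀ = 0.12.
Under exogeneity alone the bounds on PN are max{0,(p₁−p₀)/p₁} ≤ PN ≤ min{1,(1−p₀)/p₁}.
  lower = (p₁ − p₀)/p₁ = 0.36 / 0.48 ≈ 0.7500
  upper = min{1, (1 − p₀)/p₁} = 0.88 / 0.48 ≈ 1.8333 → capped at 1

0.750 ≤ PN ≤ 1.000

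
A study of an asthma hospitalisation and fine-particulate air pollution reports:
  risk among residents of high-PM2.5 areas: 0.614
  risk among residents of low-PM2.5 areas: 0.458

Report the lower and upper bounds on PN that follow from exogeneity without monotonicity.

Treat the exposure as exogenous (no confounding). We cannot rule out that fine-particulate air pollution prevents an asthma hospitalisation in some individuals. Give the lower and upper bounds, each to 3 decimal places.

0.254 ≤ PN ≤ 0.883

Let p₁ = 0.614, p₀ = 0.458.
Under exogeneity alone the bounds on PN are max{0,(p₁−p₀)/p₁} ≤ PN ≤ min{1,(1−p₀)/p₁}.
  lower = (p₁ − p₀)/p₁ = 0.156 / 0.614 ≈ 0.2541
  upper = min{1, (1 − p₀)/p₁} = 0.542 / 0.614 ≈ 0.8827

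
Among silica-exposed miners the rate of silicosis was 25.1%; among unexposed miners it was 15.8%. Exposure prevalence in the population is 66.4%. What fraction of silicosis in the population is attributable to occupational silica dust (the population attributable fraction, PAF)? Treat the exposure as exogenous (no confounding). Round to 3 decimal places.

p₁ = 0.251, p₀ = 0.158.
Overall risk P(Y=1) = π·p₁ + (1−π)·p₀ = 0.664×0.251 + 0.336×0.158 = 0.21975.
Under exogeneity, PAF = [P(Y=1) − p₀] / P(Y=1).
PAF = (0.21975 − 0.158) / 0.21975 ≈ 0.2810

PAF ≈ 0.281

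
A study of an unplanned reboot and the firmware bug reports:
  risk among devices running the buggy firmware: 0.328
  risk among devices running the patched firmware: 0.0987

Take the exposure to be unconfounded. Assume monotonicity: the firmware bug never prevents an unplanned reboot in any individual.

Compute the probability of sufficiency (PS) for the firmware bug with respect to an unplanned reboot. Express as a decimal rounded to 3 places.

PS ≈ 0.254

Let p₁ = 0.328, p₀ = 0.0987.
Under exogeneity and monotonicity, PS = (p₁ − p₀) / (1 − p₀).
PS = (0.328 − 0.0987) / (1 − 0.0987) = 0.2293 / 0.9013 ≈ 0.2544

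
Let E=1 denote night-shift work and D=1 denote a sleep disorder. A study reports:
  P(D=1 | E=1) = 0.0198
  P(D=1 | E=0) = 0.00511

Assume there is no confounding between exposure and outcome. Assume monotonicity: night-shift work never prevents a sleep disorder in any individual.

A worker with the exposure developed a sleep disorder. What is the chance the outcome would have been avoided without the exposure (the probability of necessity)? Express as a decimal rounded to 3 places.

PN ≈ 0.742

Let p₁ = 0.0198, p₀ = 0.00511.
Under exogeneity and monotonicity, PN = (p₁ − p₀) / p₁.
PN = (0.0198 − 0.00511) / 0.0198 = 0.01469 / 0.0198 ≈ 0.7419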